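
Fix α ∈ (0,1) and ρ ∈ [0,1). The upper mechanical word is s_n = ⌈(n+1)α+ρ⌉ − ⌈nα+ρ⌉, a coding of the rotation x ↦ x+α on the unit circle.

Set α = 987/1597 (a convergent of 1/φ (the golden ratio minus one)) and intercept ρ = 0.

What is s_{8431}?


1

(n+1)α + ρ = (8432·987) / 1597 = 8322384/1597
nα + ρ     = (8431·987) / 1597 = 8321397/1597
⌈8322384/1597⌉ = 5212,  ⌈8321397/1597⌉ = 5211
s_{8431} = 5212 − 5211 = 1


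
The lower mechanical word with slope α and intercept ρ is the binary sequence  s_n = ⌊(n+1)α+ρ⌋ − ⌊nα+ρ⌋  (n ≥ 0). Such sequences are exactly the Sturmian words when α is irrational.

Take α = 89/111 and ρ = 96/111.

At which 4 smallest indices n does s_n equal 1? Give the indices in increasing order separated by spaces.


n=0: ⌊185/111⌋−⌊96/111⌋ = 1−0 = 1  ← one
n=1: ⌊274/111⌋−⌊185/111⌋ = 2−1 = 1  ← one
n=2: ⌊363/111⌋−⌊274/111⌋ = 3−2 = 1  ← one
n=3: ⌊452/111⌋−⌊363/111⌋ = 4−3 = 1  ← one
positions of the first 4 ones: 0 1 2 3

0 1 2 3


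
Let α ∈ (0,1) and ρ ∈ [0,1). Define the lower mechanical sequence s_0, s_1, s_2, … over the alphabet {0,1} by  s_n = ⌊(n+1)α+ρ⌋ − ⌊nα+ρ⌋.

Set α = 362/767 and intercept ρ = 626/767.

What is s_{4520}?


0

(n+1)α + ρ = (4521·362 + 626) / 767 = 1637228/767
nα + ρ     = (4520·362 + 626) / 767 = 1636866/767
⌊1637228/767⌋ = 2134,  ⌊1636866/767⌋ = 2134
s_{4520} = 2134 − 2134 = 0


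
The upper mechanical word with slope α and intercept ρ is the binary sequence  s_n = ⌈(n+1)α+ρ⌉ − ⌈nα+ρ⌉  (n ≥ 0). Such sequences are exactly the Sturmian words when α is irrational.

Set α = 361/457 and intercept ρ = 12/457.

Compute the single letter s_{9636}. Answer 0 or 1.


1

(n+1)α + ρ = (9637·361 + 12) / 457 = 3478969/457
nα + ρ     = (9636·361 + 12) / 457 = 3478608/457
⌈3478969/457⌉ = 7613,  ⌈3478608/457⌉ = 7612
s_{9636} = 7613 − 7612 = 1


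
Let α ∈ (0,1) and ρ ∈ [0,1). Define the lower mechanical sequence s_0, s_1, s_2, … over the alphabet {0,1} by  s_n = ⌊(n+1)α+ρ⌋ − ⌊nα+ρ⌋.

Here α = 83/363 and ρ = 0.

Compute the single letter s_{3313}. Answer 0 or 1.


(n+1)α + ρ = (3314·83) / 363 = 275062/363
nα + ρ     = (3313·83) / 363 = 274979/363
⌊275062/363⌋ = 757,  ⌊274979/363⌋ = 757
s_{3313} = 757 − 757 = 0

0


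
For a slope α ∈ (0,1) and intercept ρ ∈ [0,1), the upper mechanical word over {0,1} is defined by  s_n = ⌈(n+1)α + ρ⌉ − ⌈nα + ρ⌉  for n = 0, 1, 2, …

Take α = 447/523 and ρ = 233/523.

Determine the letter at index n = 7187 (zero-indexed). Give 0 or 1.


(n+1)α + ρ = (7188·447 + 233) / 523 = 3213269/523
nα + ρ     = (7187·447 + 233) / 523 = 3212822/523
⌈3213269/523⌉ = 6144,  ⌈3212822/523⌉ = 6144
s_{7187} = 6144 − 6144 = 0

0


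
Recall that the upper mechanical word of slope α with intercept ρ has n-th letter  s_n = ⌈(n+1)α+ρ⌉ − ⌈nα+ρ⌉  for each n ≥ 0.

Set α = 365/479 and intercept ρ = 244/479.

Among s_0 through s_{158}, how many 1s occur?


#1s = Σ_{n=0}^{158} s_n = Σ_{n=0}^{158} (⌈(n+1)α+ρ⌉ − ⌈nα+ρ⌉)
the sum telescopes: every ⌈nα+ρ⌉ with 0 < n < 159 appears once with + and once with −, leaving ⌈159α+ρ⌉ − ⌈0·α+ρ⌉
159α + ρ = (159·365 + 244) / 479 = 58279/479
ρ = 244/479
⌈58279/479⌉ = 122,  ⌈244/479⌉ = 1
#1s = 122 − 1 = 121

121


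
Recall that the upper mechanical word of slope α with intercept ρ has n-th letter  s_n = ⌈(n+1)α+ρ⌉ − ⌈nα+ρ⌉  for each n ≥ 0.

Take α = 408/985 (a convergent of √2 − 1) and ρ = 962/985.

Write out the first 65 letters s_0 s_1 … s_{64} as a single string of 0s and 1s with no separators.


n=0: ⌈(1·408+962)/985⌉ − ⌈(0·408+962)/985⌉ = ⌈1370/985⌉ − ⌈962/985⌉ = 2 − 1 = 1
n=1: ⌈(2·408+962)/985⌉ − ⌈(1·408+962)/985⌉ = ⌈1778/985⌉ − ⌈1370/985⌉ = 2 − 2 = 0
n=2: ⌈(3·408+962)/985⌉ − ⌈(2·408+962)/985⌉ = ⌈2186/985⌉ − ⌈1778/985⌉ = 3 − 2 = 1
n=3: ⌈(4·408+962)/985⌉ − ⌈(3·408+962)/985⌉ = ⌈2594/985⌉ − ⌈2186/985⌉ = 3 − 3 = 0
n=4: ⌈(5·408+962)/985⌉ − ⌈(4·408+962)/985⌉ = ⌈3002/985⌉ − ⌈2594/985⌉ = 4 − 3 = 1
n=5: ⌈(6·408+962)/985⌉ − ⌈(5·408+962)/985⌉ = ⌈3410/985⌉ − ⌈3002/985⌉ = 4 − 4 = 0
n=6: ⌈(7·408+962)/985⌉ − ⌈(6·408+962)/985⌉ = ⌈3818/985⌉ − ⌈3410/985⌉ = 4 − 4 = 0
n=7: ⌈(8·408+962)/985⌉ − ⌈(7·408+962)/985⌉ = ⌈4226/985⌉ − ⌈3818/985⌉ = 5 − 4 = 1
n=8: ⌈(9·408+962)/985⌉ − ⌈(8·408+962)/985⌉ = ⌈4634/985⌉ − ⌈4226/985⌉ = 5 − 5 = 0
n=9: ⌈(10·408+962)/985⌉ − ⌈(9·408+962)/985⌉ = ⌈5042/985⌉ − ⌈4634/985⌉ = 6 − 5 = 1
n=10: ⌈(11·408+962)/985⌉ − ⌈(10·408+962)/985⌉ = ⌈5450/985⌉ − ⌈5042/985⌉ = 6 − 6 = 0
n=11: ⌈(12·408+962)/985⌉ − ⌈(11·408+962)/985⌉ = ⌈5858/985⌉ − ⌈5450/985⌉ = 6 − 6 = 0
n=12: ⌈(13·408+962)/985⌉ − ⌈(12·408+962)/985⌉ = ⌈6266/985⌉ − ⌈5858/985⌉ = 7 − 6 = 1
n=13: ⌈(14·408+962)/985⌉ − ⌈(13·408+962)/985⌉ = ⌈6674/985⌉ − ⌈6266/985⌉ = 7 − 7 = 0
n=14: ⌈(15·408+962)/985⌉ − ⌈(14·408+962)/985⌉ = ⌈7082/985⌉ − ⌈6674/985⌉ = 8 − 7 = 1
n=15: ⌈(16·408+962)/985⌉ − ⌈(15·408+962)/985⌉ = ⌈7490/985⌉ − ⌈7082/985⌉ = 8 − 8 = 0
n=16: ⌈(17·408+962)/985⌉ − ⌈(16·408+962)/985⌉ = ⌈7898/985⌉ − ⌈7490/985⌉ = 9 − 8 = 1
n=17: ⌈(18·408+962)/985⌉ − ⌈(17·408+962)/985⌉ = ⌈8306/985⌉ − ⌈7898/985⌉ = 9 − 9 = 0
n=18: ⌈(19·408+962)/985⌉ − ⌈(18·408+962)/985⌉ = ⌈8714/985⌉ − ⌈8306/985⌉ = 9 − 9 = 0
n=19: ⌈(20·408+962)/985⌉ − ⌈(19·408+962)/985⌉ = ⌈9122/985⌉ − ⌈8714/985⌉ = 10 − 9 = 1
n=20: ⌈(21·408+962)/985⌉ − ⌈(20·408+962)/985⌉ = ⌈9530/985⌉ − ⌈9122/985⌉ = 10 − 10 = 0
n=21: ⌈(22·408+962)/985⌉ − ⌈(21·408+962)/985⌉ = ⌈9938/985⌉ − ⌈9530/985⌉ = 11 − 10 = 1
n=22: ⌈(23·408+962)/985⌉ − ⌈(22·408+962)/985⌉ = ⌈10346/985⌉ − ⌈9938/985⌉ = 11 − 11 = 0
n=23: ⌈(24·408+962)/985⌉ − ⌈(23·408+962)/985⌉ = ⌈10754/985⌉ − ⌈10346/985⌉ = 11 − 11 = 0
n=24: ⌈(25·408+962)/985⌉ − ⌈(24·408+962)/985⌉ = ⌈11162/985⌉ − ⌈10754/985⌉ = 12 − 11 = 1
n=25: ⌈(26·408+962)/985⌉ − ⌈(25·408+962)/985⌉ = ⌈11570/985⌉ − ⌈11162/985⌉ = 12 − 12 = 0
n=26: ⌈(27·408+962)/985⌉ − ⌈(26·408+962)/985⌉ = ⌈11978/985⌉ − ⌈11570/985⌉ = 13 − 12 = 1
n=27: ⌈(28·408+962)/985⌉ − ⌈(27·408+962)/985⌉ = ⌈12386/985⌉ − ⌈11978/985⌉ = 13 − 13 = 0
n=28: ⌈(29·408+962)/985⌉ − ⌈(28·408+962)/985⌉ = ⌈12794/985⌉ − ⌈12386/985⌉ = 13 − 13 = 0
n=29: ⌈(30·408+962)/985⌉ − ⌈(29·408+962)/985⌉ = ⌈13202/985⌉ − ⌈12794/985⌉ = 14 − 13 = 1
n=30: ⌈(31·408+962)/985⌉ − ⌈(30·408+962)/985⌉ = ⌈13610/985⌉ − ⌈13202/985⌉ = 14 − 14 = 0
n=31: ⌈(32·408+962)/985⌉ − ⌈(31·408+962)/985⌉ = ⌈14018/985⌉ − ⌈13610/985⌉ = 15 − 14 = 1
n=32: ⌈(33·408+962)/985⌉ − ⌈(32·408+962)/985⌉ = ⌈14426/985⌉ − ⌈14018/985⌉ = 15 − 15 = 0
n=33: ⌈(34·408+962)/985⌉ − ⌈(33·408+962)/985⌉ = ⌈14834/985⌉ − ⌈14426/985⌉ = 16 − 15 = 1
n=34: ⌈(35·408+962)/985⌉ − ⌈(34·408+962)/985⌉ = ⌈15242/985⌉ − ⌈14834/985⌉ = 16 − 16 = 0
n=35: ⌈(36·408+962)/985⌉ − ⌈(35·408+962)/985⌉ = ⌈15650/985⌉ − ⌈15242/985⌉ = 16 − 16 = 0
n=36: ⌈(37·408+962)/985⌉ − ⌈(36·408+962)/985⌉ = ⌈16058/985⌉ − ⌈15650/985⌉ = 17 − 16 = 1
n=37: ⌈(38·408+962)/985⌉ − ⌈(37·408+962)/985⌉ = ⌈16466/985⌉ − ⌈16058/985⌉ = 17 − 17 = 0
n=38: ⌈(39·408+962)/985⌉ − ⌈(38·408+962)/985⌉ = ⌈16874/985⌉ − ⌈16466/985⌉ = 18 − 17 = 1
n=39: ⌈(40·408+962)/985⌉ − ⌈(39·408+962)/985⌉ = ⌈17282/985⌉ − ⌈16874/985⌉ = 18 − 18 = 0
n=40: ⌈(41·408+962)/985⌉ − ⌈(40·408+962)/985⌉ = ⌈17690/985⌉ − ⌈17282/985⌉ = 18 − 18 = 0
n=41: ⌈(42·408+962)/985⌉ − ⌈(41·408+962)/985⌉ = ⌈18098/985⌉ − ⌈17690/985⌉ = 19 − 18 = 1
n=42: ⌈(43·408+962)/985⌉ − ⌈(42·408+962)/985⌉ = ⌈18506/985⌉ − ⌈18098/985⌉ = 19 − 19 = 0
n=43: ⌈(44·408+962)/985⌉ − ⌈(43·408+962)/985⌉ = ⌈18914/985⌉ − ⌈18506/985⌉ = 20 − 19 = 1
n=44: ⌈(45·408+962)/985⌉ − ⌈(44·408+962)/985⌉ = ⌈19322/985⌉ − ⌈18914/985⌉ = 20 − 20 = 0
n=45: ⌈(46·408+962)/985⌉ − ⌈(45·408+962)/985⌉ = ⌈19730/985⌉ − ⌈19322/985⌉ = 21 − 20 = 1
n=46: ⌈(47·408+962)/985⌉ − ⌈(46·408+962)/985⌉ = ⌈20138/985⌉ − ⌈19730/985⌉ = 21 − 21 = 0
n=47: ⌈(48·408+962)/985⌉ − ⌈(47·408+962)/985⌉ = ⌈20546/985⌉ − ⌈20138/985⌉ = 21 − 21 = 0
n=48: ⌈(49·408+962)/985⌉ − ⌈(48·408+962)/985⌉ = ⌈20954/985⌉ − ⌈20546/985⌉ = 22 − 21 = 1
n=49: ⌈(50·408+962)/985⌉ − ⌈(49·408+962)/985⌉ = ⌈21362/985⌉ − ⌈20954/985⌉ = 22 − 22 = 0
n=50: ⌈(51·408+962)/985⌉ − ⌈(50·408+962)/985⌉ = ⌈21770/985⌉ − ⌈21362/985⌉ = 23 − 22 = 1
n=51: ⌈(52·408+962)/985⌉ − ⌈(51·408+962)/985⌉ = ⌈22178/985⌉ − ⌈21770/985⌉ = 23 − 23 = 0
n=52: ⌈(53·408+962)/985⌉ − ⌈(52·408+962)/985⌉ = ⌈22586/985⌉ − ⌈22178/985⌉ = 23 − 23 = 0
n=53: ⌈(54·408+962)/985⌉ − ⌈(53·408+962)/985⌉ = ⌈22994/985⌉ − ⌈22586/985⌉ = 24 − 23 = 1
n=54: ⌈(55·408+962)/985⌉ − ⌈(54·408+962)/985⌉ = ⌈23402/985⌉ − ⌈22994/985⌉ = 24 − 24 = 0
n=55: ⌈(56·408+962)/985⌉ − ⌈(55·408+962)/985⌉ = ⌈23810/985⌉ − ⌈23402/985⌉ = 25 − 24 = 1
n=56: ⌈(57·408+962)/985⌉ − ⌈(56·408+962)/985⌉ = ⌈24218/985⌉ − ⌈23810/985⌉ = 25 − 25 = 0
n=57: ⌈(58·408+962)/985⌉ − ⌈(57·408+962)/985⌉ = ⌈24626/985⌉ − ⌈24218/985⌉ = 26 − 25 = 1
n=58: ⌈(59·408+962)/985⌉ − ⌈(58·408+962)/985⌉ = ⌈25034/985⌉ − ⌈24626/985⌉ = 26 − 26 = 0
n=59: ⌈(60·408+962)/985⌉ − ⌈(59·408+962)/985⌉ = ⌈25442/985⌉ − ⌈25034/985⌉ = 26 − 26 = 0
n=60: ⌈(61·408+962)/985⌉ − ⌈(60·408+962)/985⌉ = ⌈25850/985⌉ − ⌈25442/985⌉ = 27 − 26 = 1
n=61: ⌈(62·408+962)/985⌉ − ⌈(61·408+962)/985⌉ = ⌈26258/985⌉ − ⌈25850/985⌉ = 27 − 27 = 0
n=62: ⌈(63·408+962)/985⌉ − ⌈(62·408+962)/985⌉ = ⌈26666/985⌉ − ⌈26258/985⌉ = 28 − 27 = 1
n=63: ⌈(64·408+962)/985⌉ − ⌈(63·408+962)/985⌉ = ⌈27074/985⌉ − ⌈26666/985⌉ = 28 − 28 = 0
n=64: ⌈(65·408+962)/985⌉ − ⌈(64·408+962)/985⌉ = ⌈27482/985⌉ − ⌈27074/985⌉ = 28 − 28 = 0

10101001010010101001010010100101010010100101010010100101010010100


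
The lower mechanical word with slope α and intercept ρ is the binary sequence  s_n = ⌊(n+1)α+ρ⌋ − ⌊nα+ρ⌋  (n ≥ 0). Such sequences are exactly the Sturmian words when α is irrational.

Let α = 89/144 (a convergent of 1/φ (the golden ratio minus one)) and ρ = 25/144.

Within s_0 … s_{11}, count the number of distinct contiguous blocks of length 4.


5

t_n = ⌊(n·89+25)/144⌋ for n = 0 … 12:
  n=0…9: ⌊25/144⌋=0 ⌊114/144⌋=0 ⌊203/144⌋=1 ⌊292/144⌋=2 ⌊381/144⌋=2 ⌊470/144⌋=3 ⌊559/144⌋=3 ⌊648/144⌋=4 ⌊737/144⌋=5 ⌊826/144⌋=5
  n=10…12: ⌊915/144⌋=6 ⌊1004/144⌋=6 ⌊1093/144⌋=7
s_n = t_(n+1) − t_n for n = 0 … 11 gives
prefix = 011010110101
slide a length-4 window over [0..3] … [8..11] (9 windows); first occurrence of each distinct factor:
  [  0..  3] 0110
  [  1..  4] 1101
  [  2..  5] 1010
  [  3..  6] 0101
  [  4..  7] 1011
  (the other 4 windows repeat one of these)
distinct factors: {0101, 0110, 1010, 1011, 1101}
count = 5  (Sturmian bound for length 4 is 5)


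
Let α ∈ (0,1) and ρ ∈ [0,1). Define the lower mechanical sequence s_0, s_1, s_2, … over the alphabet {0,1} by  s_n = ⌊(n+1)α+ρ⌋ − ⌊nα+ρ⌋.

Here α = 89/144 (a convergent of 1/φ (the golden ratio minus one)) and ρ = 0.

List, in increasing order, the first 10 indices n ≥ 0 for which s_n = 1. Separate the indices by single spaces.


n=0: ⌊89/144⌋−⌊0/144⌋ = 0−0 = 0
n=1: ⌊178/144⌋−⌊89/144⌋ = 1−0 = 1  ← one
n=2: ⌊267/144⌋−⌊178/144⌋ = 1−1 = 0
n=3: ⌊356/144⌋−⌊267/144⌋ = 2−1 = 1  ← one
n=4: ⌊445/144⌋−⌊356/144⌋ = 3−2 = 1  ← one
n=5: ⌊534/144⌋−⌊445/144⌋ = 3−3 = 0
n=6: ⌊623/144⌋−⌊534/144⌋ = 4−3 = 1  ← one
n=7: ⌊712/144⌋−⌊623/144⌋ = 4−4 = 0
n=8: ⌊801/144⌋−⌊712/144⌋ = 5−4 = 1  ← one
n=9: ⌊890/144⌋−⌊801/144⌋ = 6−5 = 1  ← one
n=10: ⌊979/144⌋−⌊890/144⌋ = 6−6 = 0
n=11: ⌊1068/144⌋−⌊979/144⌋ = 7−6 = 1  ← one
n=12: ⌊1157/144⌋−⌊1068/144⌋ = 8−7 = 1  ← one
n=13: ⌊1246/144⌋−⌊1157/144⌋ = 8−8 = 0
n=14: ⌊1335/144⌋−⌊1246/144⌋ = 9−8 = 1  ← one
n=15: ⌊1424/144⌋−⌊1335/144⌋ = 9−9 = 0
n=16: ⌊1513/144⌋−⌊1424/144⌋ = 10−9 = 1  ← one
positions of the first 10 ones: 1 3 4 6 8 9 11 12 14 16

1 3 4 6 8 9 11 12 14 16


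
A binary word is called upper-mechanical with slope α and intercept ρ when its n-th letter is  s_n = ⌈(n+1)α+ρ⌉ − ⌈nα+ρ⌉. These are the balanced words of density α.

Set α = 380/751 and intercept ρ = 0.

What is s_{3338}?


0

(n+1)α + ρ = (3339·380) / 751 = 1268820/751
nα + ρ     = (3338·380) / 751 = 1268440/751
⌈1268820/751⌉ = 1690,  ⌈1268440/751⌉ = 1690
s_{3338} = 1690 − 1690 = 0


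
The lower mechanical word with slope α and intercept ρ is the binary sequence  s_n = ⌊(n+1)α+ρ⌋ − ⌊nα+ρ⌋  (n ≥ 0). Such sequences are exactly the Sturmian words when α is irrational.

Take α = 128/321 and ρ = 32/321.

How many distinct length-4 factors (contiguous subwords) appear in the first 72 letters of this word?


5

t_n = ⌊(n·128+32)/321⌋ for n = 0 … 72:
  n=0…9: ⌊32/321⌋=0 ⌊160/321⌋=0 ⌊288/321⌋=0 ⌊416/321⌋=1 ⌊544/321⌋=1 ⌊672/321⌋=2 ⌊800/321⌋=2 ⌊928/321⌋=2 ⌊1056/321⌋=3 ⌊1184/321⌋=3
  n=10…19: ⌊1312/321⌋=4 ⌊1440/321⌋=4 ⌊1568/321⌋=4 ⌊1696/321⌋=5 ⌊1824/321⌋=5 ⌊1952/321⌋=6 ⌊2080/321⌋=6 ⌊2208/321⌋=6 ⌊2336/321⌋=7 ⌊2464/321⌋=7
  n=20…29: ⌊2592/321⌋=8 ⌊2720/321⌋=8 ⌊2848/321⌋=8 ⌊2976/321⌋=9 ⌊3104/321⌋=9 ⌊3232/321⌋=10 ⌊3360/321⌋=10 ⌊3488/321⌋=10 ⌊3616/321⌋=11 ⌊3744/321⌋=11
  n=30…39: ⌊3872/321⌋=12 ⌊4000/321⌋=12 ⌊4128/321⌋=12 ⌊4256/321⌋=13 ⌊4384/321⌋=13 ⌊4512/321⌋=14 ⌊4640/321⌋=14 ⌊4768/321⌋=14 ⌊4896/321⌋=15 ⌊5024/321⌋=15
  n=40…49: ⌊5152/321⌋=16 ⌊5280/321⌋=16 ⌊5408/321⌋=16 ⌊5536/321⌋=17 ⌊5664/321⌋=17 ⌊5792/321⌋=18 ⌊5920/321⌋=18 ⌊6048/321⌋=18 ⌊6176/321⌋=19 ⌊6304/321⌋=19
  n=50…59: ⌊6432/321⌋=20 ⌊6560/321⌋=20 ⌊6688/321⌋=20 ⌊6816/321⌋=21 ⌊6944/321⌋=21 ⌊7072/321⌋=22 ⌊7200/321⌋=22 ⌊7328/321⌋=22 ⌊7456/321⌋=23 ⌊7584/321⌋=23
  n=60…69: ⌊7712/321⌋=24 ⌊7840/321⌋=24 ⌊7968/321⌋=24 ⌊8096/321⌋=25 ⌊8224/321⌋=25 ⌊8352/321⌋=26 ⌊8480/321⌋=26 ⌊8608/321⌋=26 ⌊8736/321⌋=27 ⌊8864/321⌋=27
  n=70…72: ⌊8992/321⌋=28 ⌊9120/321⌋=28 ⌊9248/321⌋=28
s_n = t_(n+1) − t_n for n = 0 … 71 gives
prefix = 001010010100101001010010100101001010010100101001010010100101001010010100
slide a length-4 window over [0..3] … [68..71] (69 windows); first occurrence of each distinct factor:
  [  0..  3] 0010
  [  1..  4] 0101
  [  2..  5] 1010
  [  3..  6] 0100
  [  4..  7] 1001
  (the other 64 windows repeat one of these)
distinct factors: {0010, 0100, 0101, 1001, 1010}
count = 5  (Sturmian bound for length 4 is 5)


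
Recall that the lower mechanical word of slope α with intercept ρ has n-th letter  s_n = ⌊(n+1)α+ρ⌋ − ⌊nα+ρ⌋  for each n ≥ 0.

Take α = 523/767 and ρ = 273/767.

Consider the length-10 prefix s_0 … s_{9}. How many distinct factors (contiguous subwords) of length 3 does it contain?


t_n = ⌊(n·523+273)/767⌋ for n = 0 … 10:
  n=0…9: ⌊273/767⌋=0 ⌊796/767⌋=1 ⌊1319/767⌋=1 ⌊1842/767⌋=2 ⌊2365/767⌋=3 ⌊2888/767⌋=3 ⌊3411/767⌋=4 ⌊3934/767⌋=5 ⌊4457/767⌋=5 ⌊4980/767⌋=6
  n=10: ⌊5503/767⌋=7
s_n = t_(n+1) − t_n for n = 0 … 9 gives
prefix = 1011011011
slide a length-3 window over [0..2] … [7..9] (8 windows); first occurrence of each distinct factor:
  [  0..  2] 101
  [  1..  3] 011
  [  2..  4] 110
  (the other 5 windows repeat one of these)
distinct factors: {011, 101, 110}
count = 3  (Sturmian bound for length 3 is 4)

3


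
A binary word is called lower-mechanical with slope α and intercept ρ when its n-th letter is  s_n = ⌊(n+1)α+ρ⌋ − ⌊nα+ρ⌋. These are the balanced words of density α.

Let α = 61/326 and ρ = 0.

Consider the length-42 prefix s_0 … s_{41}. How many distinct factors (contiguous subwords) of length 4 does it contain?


t_n = ⌊(n·61)/326⌋ for n = 0 … 42:
  n=0…9: ⌊0/326⌋=0 ⌊61/326⌋=0 ⌊122/326⌋=0 ⌊183/326⌋=0 ⌊244/326⌋=0 ⌊305/326⌋=0 ⌊366/326⌋=1 ⌊427/326⌋=1 ⌊488/326⌋=1 ⌊549/326⌋=1
  n=10…19: ⌊610/326⌋=1 ⌊671/326⌋=2 ⌊732/326⌋=2 ⌊793/326⌋=2 ⌊854/326⌋=2 ⌊915/326⌋=2 ⌊976/326⌋=2 ⌊1037/326⌋=3 ⌊1098/326⌋=3 ⌊1159/326⌋=3
  n=20…29: ⌊1220/326⌋=3 ⌊1281/326⌋=3 ⌊1342/326⌋=4 ⌊1403/326⌋=4 ⌊1464/326⌋=4 ⌊1525/326⌋=4 ⌊1586/326⌋=4 ⌊1647/326⌋=5 ⌊1708/326⌋=5 ⌊1769/326⌋=5
  n=30…39: ⌊1830/326⌋=5 ⌊1891/326⌋=5 ⌊1952/326⌋=5 ⌊2013/326⌋=6 ⌊2074/326⌋=6 ⌊2135/326⌋=6 ⌊2196/326⌋=6 ⌊2257/326⌋=6 ⌊2318/326⌋=7 ⌊2379/326⌋=7
  n=40…42: ⌊2440/326⌋=7 ⌊2501/326⌋=7 ⌊2562/326⌋=7
s_n = t_(n+1) − t_n for n = 0 … 41 gives
prefix = 000001000010000010000100001000001000010000
slide a length-4 window over [0..3] … [38..41] (39 windows); first occurrence of each distinct factor:
  [  0..  3] 0000
  [  2..  5] 0001
  [  3..  6] 0010
  [  4..  7] 0100
  [  5..  8] 1000
  (the other 34 windows repeat one of these)
distinct factors: {0000, 0001, 0010, 0100, 1000}
count = 5  (Sturmian bound for length 4 is 5)

5


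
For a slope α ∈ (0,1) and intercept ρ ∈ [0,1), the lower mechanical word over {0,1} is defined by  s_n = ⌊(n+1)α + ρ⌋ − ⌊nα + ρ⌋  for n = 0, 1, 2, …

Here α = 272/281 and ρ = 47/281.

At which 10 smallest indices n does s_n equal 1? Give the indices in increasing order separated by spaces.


n=0: ⌊319/281⌋−⌊47/281⌋ = 1−0 = 1  ← one
n=1: ⌊591/281⌋−⌊319/281⌋ = 2−1 = 1  ← one
n=2: ⌊863/281⌋−⌊591/281⌋ = 3−2 = 1  ← one
n=3: ⌊1135/281⌋−⌊863/281⌋ = 4−3 = 1  ← one
n=4: ⌊1407/281⌋−⌊1135/281⌋ = 5−4 = 1  ← one
n=5: ⌊1679/281⌋−⌊1407/281⌋ = 5−5 = 0
n=6: ⌊1951/281⌋−⌊1679/281⌋ = 6−5 = 1  ← one
n=7: ⌊2223/281⌋−⌊1951/281⌋ = 7−6 = 1  ← one
n=8: ⌊2495/281⌋−⌊2223/281⌋ = 8−7 = 1  ← one
n=9: ⌊2767/281⌋−⌊2495/281⌋ = 9−8 = 1  ← one
n=10: ⌊3039/281⌋−⌊2767/281⌋ = 10−9 = 1  ← one
positions of the first 10 ones: 0 1 2 3 4 6 7 8 9 10

0 1 2 3 4 6 7 8 9 10


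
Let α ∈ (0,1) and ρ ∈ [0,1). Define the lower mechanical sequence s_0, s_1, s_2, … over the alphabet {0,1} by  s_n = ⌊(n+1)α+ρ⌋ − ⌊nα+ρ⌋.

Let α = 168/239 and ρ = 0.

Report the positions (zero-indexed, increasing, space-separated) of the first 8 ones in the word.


n=0: ⌊168/239⌋−⌊0/239⌋ = 0−0 = 0
n=1: ⌊336/239⌋−⌊168/239⌋ = 1−0 = 1  ← one
n=2: ⌊504/239⌋−⌊336/239⌋ = 2−1 = 1  ← one
n=3: ⌊672/239⌋−⌊504/239⌋ = 2−2 = 0
n=4: ⌊840/239⌋−⌊672/239⌋ = 3−2 = 1  ← one
n=5: ⌊1008/239⌋−⌊840/239⌋ = 4−3 = 1  ← one
n=6: ⌊1176/239⌋−⌊1008/239⌋ = 4−4 = 0
n=7: ⌊1344/239⌋−⌊1176/239⌋ = 5−4 = 1  ← one
n=8: ⌊1512/239⌋−⌊1344/239⌋ = 6−5 = 1  ← one
n=9: ⌊1680/239⌋−⌊1512/239⌋ = 7−6 = 1  ← one
n=10: ⌊1848/239⌋−⌊1680/239⌋ = 7−7 = 0
n=11: ⌊2016/239⌋−⌊1848/239⌋ = 8−7 = 1  ← one
positions of the first 8 ones: 1 2 4 5 7 8 9 11

1 2 4 5 7 8 9 11


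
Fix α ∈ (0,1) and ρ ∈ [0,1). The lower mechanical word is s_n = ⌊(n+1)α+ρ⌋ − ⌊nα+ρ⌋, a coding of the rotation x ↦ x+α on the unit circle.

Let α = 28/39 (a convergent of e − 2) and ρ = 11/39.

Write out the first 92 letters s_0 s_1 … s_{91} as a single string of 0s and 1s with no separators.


10110111011011101101110110111011011101110110111011011101101110110111011011101110110111011011

n=0: ⌊(1·28+11)/39⌋ − ⌊(0·28+11)/39⌋ = ⌊39/39⌋ − ⌊11/39⌋ = 1 − 0 = 1
n=1: ⌊(2·28+11)/39⌋ − ⌊(1·28+11)/39⌋ = ⌊67/39⌋ − ⌊39/39⌋ = 1 − 1 = 0
n=2: ⌊(3·28+11)/39⌋ − ⌊(2·28+11)/39⌋ = ⌊95/39⌋ − ⌊67/39⌋ = 2 − 1 = 1
n=3: ⌊(4·28+11)/39⌋ − ⌊(3·28+11)/39⌋ = ⌊123/39⌋ − ⌊95/39⌋ = 3 − 2 = 1
n=4: ⌊(5·28+11)/39⌋ − ⌊(4·28+11)/39⌋ = ⌊151/39⌋ − ⌊123/39⌋ = 3 − 3 = 0
n=5: ⌊(6·28+11)/39⌋ − ⌊(5·28+11)/39⌋ = ⌊179/39⌋ − ⌊151/39⌋ = 4 − 3 = 1
n=6: ⌊(7·28+11)/39⌋ − ⌊(6·28+11)/39⌋ = ⌊207/39⌋ − ⌊179/39⌋ = 5 − 4 = 1
n=7: ⌊(8·28+11)/39⌋ − ⌊(7·28+11)/39⌋ = ⌊235/39⌋ − ⌊207/39⌋ = 6 − 5 = 1
n=8: ⌊(9·28+11)/39⌋ − ⌊(8·28+11)/39⌋ = ⌊263/39⌋ − ⌊235/39⌋ = 6 − 6 = 0
n=9: ⌊(10·28+11)/39⌋ − ⌊(9·28+11)/39⌋ = ⌊291/39⌋ − ⌊263/39⌋ = 7 − 6 = 1
n=10: ⌊(11·28+11)/39⌋ − ⌊(10·28+11)/39⌋ = ⌊319/39⌋ − ⌊291/39⌋ = 8 − 7 = 1
n=11: ⌊(12·28+11)/39⌋ − ⌊(11·28+11)/39⌋ = ⌊347/39⌋ − ⌊319/39⌋ = 8 − 8 = 0
n=12: ⌊(13·28+11)/39⌋ − ⌊(12·28+11)/39⌋ = ⌊375/39⌋ − ⌊347/39⌋ = 9 − 8 = 1
n=13: ⌊(14·28+11)/39⌋ − ⌊(13·28+11)/39⌋ = ⌊403/39⌋ − ⌊375/39⌋ = 10 − 9 = 1
n=14: ⌊(15·28+11)/39⌋ − ⌊(14·28+11)/39⌋ = ⌊431/39⌋ − ⌊403/39⌋ = 11 − 10 = 1
n=15: ⌊(16·28+11)/39⌋ − ⌊(15·28+11)/39⌋ = ⌊459/39⌋ − ⌊431/39⌋ = 11 − 11 = 0
n=16: ⌊(17·28+11)/39⌋ − ⌊(16·28+11)/39⌋ = ⌊487/39⌋ − ⌊459/39⌋ = 12 − 11 = 1
n=17: ⌊(18·28+11)/39⌋ − ⌊(17·28+11)/39⌋ = ⌊515/39⌋ − ⌊487/39⌋ = 13 − 12 = 1
n=18: ⌊(19·28+11)/39⌋ − ⌊(18·28+11)/39⌋ = ⌊543/39⌋ − ⌊515/39⌋ = 13 − 13 = 0
n=19: ⌊(20·28+11)/39⌋ − ⌊(19·28+11)/39⌋ = ⌊571/39⌋ − ⌊543/39⌋ = 14 − 13 = 1
n=20: ⌊(21·28+11)/39⌋ − ⌊(20·28+11)/39⌋ = ⌊599/39⌋ − ⌊571/39⌋ = 15 − 14 = 1
n=21: ⌊(22·28+11)/39⌋ − ⌊(21·28+11)/39⌋ = ⌊627/39⌋ − ⌊599/39⌋ = 16 − 15 = 1
n=22: ⌊(23·28+11)/39⌋ − ⌊(22·28+11)/39⌋ = ⌊655/39⌋ − ⌊627/39⌋ = 16 − 16 = 0
n=23: ⌊(24·28+11)/39⌋ − ⌊(23·28+11)/39⌋ = ⌊683/39⌋ − ⌊655/39⌋ = 17 − 16 = 1
n=24: ⌊(25·28+11)/39⌋ − ⌊(24·28+11)/39⌋ = ⌊711/39⌋ − ⌊683/39⌋ = 18 − 17 = 1
n=25: ⌊(26·28+11)/39⌋ − ⌊(25·28+11)/39⌋ = ⌊739/39⌋ − ⌊711/39⌋ = 18 − 18 = 0
n=26: ⌊(27·28+11)/39⌋ − ⌊(26·28+11)/39⌋ = ⌊767/39⌋ − ⌊739/39⌋ = 19 − 18 = 1
n=27: ⌊(28·28+11)/39⌋ − ⌊(27·28+11)/39⌋ = ⌊795/39⌋ − ⌊767/39⌋ = 20 − 19 = 1
n=28: ⌊(29·28+11)/39⌋ − ⌊(28·28+11)/39⌋ = ⌊823/39⌋ − ⌊795/39⌋ = 21 − 20 = 1
n=29: ⌊(30·28+11)/39⌋ − ⌊(29·28+11)/39⌋ = ⌊851/39⌋ − ⌊823/39⌋ = 21 − 21 = 0
n=30: ⌊(31·28+11)/39⌋ − ⌊(30·28+11)/39⌋ = ⌊879/39⌋ − ⌊851/39⌋ = 22 − 21 = 1
n=31: ⌊(32·28+11)/39⌋ − ⌊(31·28+11)/39⌋ = ⌊907/39⌋ − ⌊879/39⌋ = 23 − 22 = 1
n=32: ⌊(33·28+11)/39⌋ − ⌊(32·28+11)/39⌋ = ⌊935/39⌋ − ⌊907/39⌋ = 23 − 23 = 0
n=33: ⌊(34·28+11)/39⌋ − ⌊(33·28+11)/39⌋ = ⌊963/39⌋ − ⌊935/39⌋ = 24 − 23 = 1
n=34: ⌊(35·28+11)/39⌋ − ⌊(34·28+11)/39⌋ = ⌊991/39⌋ − ⌊963/39⌋ = 25 − 24 = 1
n=35: ⌊(36·28+11)/39⌋ − ⌊(35·28+11)/39⌋ = ⌊1019/39⌋ − ⌊991/39⌋ = 26 − 25 = 1
n=36: ⌊(37·28+11)/39⌋ − ⌊(36·28+11)/39⌋ = ⌊1047/39⌋ − ⌊1019/39⌋ = 26 − 26 = 0
n=37: ⌊(38·28+11)/39⌋ − ⌊(37·28+11)/39⌋ = ⌊1075/39⌋ − ⌊1047/39⌋ = 27 − 26 = 1
n=38: ⌊(39·28+11)/39⌋ − ⌊(38·28+11)/39⌋ = ⌊1103/39⌋ − ⌊1075/39⌋ = 28 − 27 = 1
n=39: ⌊(40·28+11)/39⌋ − ⌊(39·28+11)/39⌋ = ⌊1131/39⌋ − ⌊1103/39⌋ = 29 − 28 = 1
n=40: ⌊(41·28+11)/39⌋ − ⌊(40·28+11)/39⌋ = ⌊1159/39⌋ − ⌊1131/39⌋ = 29 − 29 = 0
n=41: ⌊(42·28+11)/39⌋ − ⌊(41·28+11)/39⌋ = ⌊1187/39⌋ − ⌊1159/39⌋ = 30 − 29 = 1
n=42: ⌊(43·28+11)/39⌋ − ⌊(42·28+11)/39⌋ = ⌊1215/39⌋ − ⌊1187/39⌋ = 31 − 30 = 1
n=43: ⌊(44·28+11)/39⌋ − ⌊(43·28+11)/39⌋ = ⌊1243/39⌋ − ⌊1215/39⌋ = 31 − 31 = 0
n=44: ⌊(45·28+11)/39⌋ − ⌊(44·28+11)/39⌋ = ⌊1271/39⌋ − ⌊1243/39⌋ = 32 − 31 = 1
n=45: ⌊(46·28+11)/39⌋ − ⌊(45·28+11)/39⌋ = ⌊1299/39⌋ − ⌊1271/39⌋ = 33 − 32 = 1
n=46: ⌊(47·28+11)/39⌋ − ⌊(46·28+11)/39⌋ = ⌊1327/39⌋ − ⌊1299/39⌋ = 34 − 33 = 1
n=47: ⌊(48·28+11)/39⌋ − ⌊(47·28+11)/39⌋ = ⌊1355/39⌋ − ⌊1327/39⌋ = 34 − 34 = 0
n=48: ⌊(49·28+11)/39⌋ − ⌊(48·28+11)/39⌋ = ⌊1383/39⌋ − ⌊1355/39⌋ = 35 − 34 = 1
n=49: ⌊(50·28+11)/39⌋ − ⌊(49·28+11)/39⌋ = ⌊1411/39⌋ − ⌊1383/39⌋ = 36 − 35 = 1
n=50: ⌊(51·28+11)/39⌋ − ⌊(50·28+11)/39⌋ = ⌊1439/39⌋ − ⌊1411/39⌋ = 36 − 36 = 0
n=51: ⌊(52·28+11)/39⌋ − ⌊(51·28+11)/39⌋ = ⌊1467/39⌋ − ⌊1439/39⌋ = 37 − 36 = 1
n=52: ⌊(53·28+11)/39⌋ − ⌊(52·28+11)/39⌋ = ⌊1495/39⌋ − ⌊1467/39⌋ = 38 − 37 = 1
n=53: ⌊(54·28+11)/39⌋ − ⌊(53·28+11)/39⌋ = ⌊1523/39⌋ − ⌊1495/39⌋ = 39 − 38 = 1
n=54: ⌊(55·28+11)/39⌋ − ⌊(54·28+11)/39⌋ = ⌊1551/39⌋ − ⌊1523/39⌋ = 39 − 39 = 0
n=55: ⌊(56·28+11)/39⌋ − ⌊(55·28+11)/39⌋ = ⌊1579/39⌋ − ⌊1551/39⌋ = 40 − 39 = 1
n=56: ⌊(57·28+11)/39⌋ − ⌊(56·28+11)/39⌋ = ⌊1607/39⌋ − ⌊1579/39⌋ = 41 − 40 = 1
n=57: ⌊(58·28+11)/39⌋ − ⌊(57·28+11)/39⌋ = ⌊1635/39⌋ − ⌊1607/39⌋ = 41 − 41 = 0
n=58: ⌊(59·28+11)/39⌋ − ⌊(58·28+11)/39⌋ = ⌊1663/39⌋ − ⌊1635/39⌋ = 42 − 41 = 1
n=59: ⌊(60·28+11)/39⌋ − ⌊(59·28+11)/39⌋ = ⌊1691/39⌋ − ⌊1663/39⌋ = 43 − 42 = 1
n=60: ⌊(61·28+11)/39⌋ − ⌊(60·28+11)/39⌋ = ⌊1719/39⌋ − ⌊1691/39⌋ = 44 − 43 = 1
n=61: ⌊(62·28+11)/39⌋ − ⌊(61·28+11)/39⌋ = ⌊1747/39⌋ − ⌊1719/39⌋ = 44 − 44 = 0
n=62: ⌊(63·28+11)/39⌋ − ⌊(62·28+11)/39⌋ = ⌊1775/39⌋ − ⌊1747/39⌋ = 45 − 44 = 1
n=63: ⌊(64·28+11)/39⌋ − ⌊(63·28+11)/39⌋ = ⌊1803/39⌋ − ⌊1775/39⌋ = 46 − 45 = 1
n=64: ⌊(65·28+11)/39⌋ − ⌊(64·28+11)/39⌋ = ⌊1831/39⌋ − ⌊1803/39⌋ = 46 − 46 = 0
n=65: ⌊(66·28+11)/39⌋ − ⌊(65·28+11)/39⌋ = ⌊1859/39⌋ − ⌊1831/39⌋ = 47 − 46 = 1
n=66: ⌊(67·28+11)/39⌋ − ⌊(66·28+11)/39⌋ = ⌊1887/39⌋ − ⌊1859/39⌋ = 48 − 47 = 1
n=67: ⌊(68·28+11)/39⌋ − ⌊(67·28+11)/39⌋ = ⌊1915/39⌋ − ⌊1887/39⌋ = 49 − 48 = 1
n=68: ⌊(69·28+11)/39⌋ − ⌊(68·28+11)/39⌋ = ⌊1943/39⌋ − ⌊1915/39⌋ = 49 − 49 = 0
n=69: ⌊(70·28+11)/39⌋ − ⌊(69·28+11)/39⌋ = ⌊1971/39⌋ − ⌊1943/39⌋ = 50 − 49 = 1
n=70: ⌊(71·28+11)/39⌋ − ⌊(70·28+11)/39⌋ = ⌊1999/39⌋ − ⌊1971/39⌋ = 51 − 50 = 1
n=71: ⌊(72·28+11)/39⌋ − ⌊(71·28+11)/39⌋ = ⌊2027/39⌋ − ⌊1999/39⌋ = 51 − 51 = 0
n=72: ⌊(73·28+11)/39⌋ − ⌊(72·28+11)/39⌋ = ⌊2055/39⌋ − ⌊2027/39⌋ = 52 − 51 = 1
n=73: ⌊(74·28+11)/39⌋ − ⌊(73·28+11)/39⌋ = ⌊2083/39⌋ − ⌊2055/39⌋ = 53 − 52 = 1
n=74: ⌊(75·28+11)/39⌋ − ⌊(74·28+11)/39⌋ = ⌊2111/39⌋ − ⌊2083/39⌋ = 54 − 53 = 1
n=75: ⌊(76·28+11)/39⌋ − ⌊(75·28+11)/39⌋ = ⌊2139/39⌋ − ⌊2111/39⌋ = 54 − 54 = 0
n=76: ⌊(77·28+11)/39⌋ − ⌊(76·28+11)/39⌋ = ⌊2167/39⌋ − ⌊2139/39⌋ = 55 − 54 = 1
n=77: ⌊(78·28+11)/39⌋ − ⌊(77·28+11)/39⌋ = ⌊2195/39⌋ − ⌊2167/39⌋ = 56 − 55 = 1
n=78: ⌊(79·28+11)/39⌋ − ⌊(78·28+11)/39⌋ = ⌊2223/39⌋ − ⌊2195/39⌋ = 57 − 56 = 1
n=79: ⌊(80·28+11)/39⌋ − ⌊(79·28+11)/39⌋ = ⌊2251/39⌋ − ⌊2223/39⌋ = 57 − 57 = 0
n=80: ⌊(81·28+11)/39⌋ − ⌊(80·28+11)/39⌋ = ⌊2279/39⌋ − ⌊2251/39⌋ = 58 − 57 = 1
n=81: ⌊(82·28+11)/39⌋ − ⌊(81·28+11)/39⌋ = ⌊2307/39⌋ − ⌊2279/39⌋ = 59 − 58 = 1
n=82: ⌊(83·28+11)/39⌋ − ⌊(82·28+11)/39⌋ = ⌊2335/39⌋ − ⌊2307/39⌋ = 59 − 59 = 0
n=83: ⌊(84·28+11)/39⌋ − ⌊(83·28+11)/39⌋ = ⌊2363/39⌋ − ⌊2335/39⌋ = 60 − 59 = 1
n=84: ⌊(85·28+11)/39⌋ − ⌊(84·28+11)/39⌋ = ⌊2391/39⌋ − ⌊2363/39⌋ = 61 − 60 = 1
n=85: ⌊(86·28+11)/39⌋ − ⌊(85·28+11)/39⌋ = ⌊2419/39⌋ − ⌊2391/39⌋ = 62 − 61 = 1
n=86: ⌊(87·28+11)/39⌋ − ⌊(86·28+11)/39⌋ = ⌊2447/39⌋ − ⌊2419/39⌋ = 62 − 62 = 0
n=87: ⌊(88·28+11)/39⌋ − ⌊(87·28+11)/39⌋ = ⌊2475/39⌋ − ⌊2447/39⌋ = 63 − 62 = 1
n=88: ⌊(89·28+11)/39⌋ − ⌊(88·28+11)/39⌋ = ⌊2503/39⌋ − ⌊2475/39⌋ = 64 − 63 = 1
n=89: ⌊(90·28+11)/39⌋ − ⌊(89·28+11)/39⌋ = ⌊2531/39⌋ − ⌊2503/39⌋ = 64 − 64 = 0
n=90: ⌊(91·28+11)/39⌋ − ⌊(90·28+11)/39⌋ = ⌊2559/39⌋ − ⌊2531/39⌋ = 65 − 64 = 1
n=91: ⌊(92·28+11)/39⌋ − ⌊(91·28+11)/39⌋ = ⌊2587/39⌋ − ⌊2559/39⌋ = 66 − 65 = 1


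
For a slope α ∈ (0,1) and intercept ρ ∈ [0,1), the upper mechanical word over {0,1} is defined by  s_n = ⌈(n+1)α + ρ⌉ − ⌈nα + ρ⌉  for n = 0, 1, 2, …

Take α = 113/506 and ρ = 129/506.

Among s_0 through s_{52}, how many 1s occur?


12

#1s = Σ_{n=0}^{52} s_n = Σ_{n=0}^{52} (⌈(n+1)α+ρ⌉ − ⌈nα+ρ⌉)
the sum telescopes: every ⌈nα+ρ⌉ with 0 < n < 53 appears once with + and once with −, leaving ⌈53α+ρ⌉ − ⌈0·α+ρ⌉
53α + ρ = (53·113 + 129) / 506 = 6118/506
ρ = 129/506
⌈6118/506⌉ = 13,  ⌈129/506⌉ = 1
#1s = 13 − 1 = 12


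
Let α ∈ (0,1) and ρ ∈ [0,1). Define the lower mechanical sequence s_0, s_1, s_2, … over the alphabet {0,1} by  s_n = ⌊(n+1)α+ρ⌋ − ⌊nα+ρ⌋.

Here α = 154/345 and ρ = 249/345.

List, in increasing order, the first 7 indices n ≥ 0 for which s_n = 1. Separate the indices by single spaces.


0 2 5 7 9 11 14

n=0: ⌊403/345⌋−⌊249/345⌋ = 1−0 = 1  ← one
n=1: ⌊557/345⌋−⌊403/345⌋ = 1−1 = 0
n=2: ⌊711/345⌋−⌊557/345⌋ = 2−1 = 1  ← one
n=3: ⌊865/345⌋−⌊711/345⌋ = 2−2 = 0
n=4: ⌊1019/345⌋−⌊865/345⌋ = 2−2 = 0
n=5: ⌊1173/345⌋−⌊1019/345⌋ = 3−2 = 1  ← one
n=6: ⌊1327/345⌋−⌊1173/345⌋ = 3−3 = 0
n=7: ⌊1481/345⌋−⌊1327/345⌋ = 4−3 = 1  ← one
n=8: ⌊1635/345⌋−⌊1481/345⌋ = 4−4 = 0
n=9: ⌊1789/345⌋−⌊1635/345⌋ = 5−4 = 1  ← one
n=10: ⌊1943/345⌋−⌊1789/345⌋ = 5−5 = 0
n=11: ⌊2097/345⌋−⌊1943/345⌋ = 6−5 = 1  ← one
n=12: ⌊2251/345⌋−⌊2097/345⌋ = 6−6 = 0
n=13: ⌊2405/345⌋−⌊2251/345⌋ = 6−6 = 0
n=14: ⌊2559/345⌋−⌊2405/345⌋ = 7−6 = 1  ← one
positions of the first 7 ones: 0 2 5 7 9 11 14


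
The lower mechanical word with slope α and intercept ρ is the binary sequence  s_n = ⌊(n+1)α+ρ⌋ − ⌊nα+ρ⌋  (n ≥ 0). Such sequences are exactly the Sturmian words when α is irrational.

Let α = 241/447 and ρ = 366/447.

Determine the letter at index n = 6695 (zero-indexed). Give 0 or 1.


0

(n+1)α + ρ = (6696·241 + 366) / 447 = 1614102/447
nα + ρ     = (6695·241 + 366) / 447 = 1613861/447
⌊1614102/447⌋ = 3610,  ⌊1613861/447⌋ = 3610
s_{6695} = 3610 − 3610 = 0


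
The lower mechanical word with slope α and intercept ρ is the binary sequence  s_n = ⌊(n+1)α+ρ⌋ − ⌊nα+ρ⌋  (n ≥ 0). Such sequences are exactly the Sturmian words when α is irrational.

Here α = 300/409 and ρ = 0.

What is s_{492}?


(n+1)α + ρ = (493·300) / 409 = 147900/409
nα + ρ     = (492·300) / 409 = 147600/409
⌊147900/409⌋ = 361,  ⌊147600/409⌋ = 360
s_{492} = 361 − 360 = 1

1


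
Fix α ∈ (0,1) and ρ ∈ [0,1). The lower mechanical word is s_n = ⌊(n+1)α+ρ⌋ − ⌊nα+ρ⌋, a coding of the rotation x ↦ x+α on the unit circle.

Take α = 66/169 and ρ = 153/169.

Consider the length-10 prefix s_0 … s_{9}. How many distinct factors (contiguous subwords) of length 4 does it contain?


t_n = ⌊(n·66+153)/169⌋ for n = 0 … 10:
  n=0…9: ⌊153/169⌋=0 ⌊219/169⌋=1 ⌊285/169⌋=1 ⌊351/169⌋=2 ⌊417/169⌋=2 ⌊483/169⌋=2 ⌊549/169⌋=3 ⌊615/169⌋=3 ⌊681/169⌋=4 ⌊747/169⌋=4
  n=10: ⌊813/169⌋=4
s_n = t_(n+1) − t_n for n = 0 … 9 gives
prefix = 1010010100
slide a length-4 window over [0..3] … [6..9] (7 windows); first occurrence of each distinct factor:
  [  0..  3] 1010
  [  1..  4] 0100
  [  2..  5] 1001
  [  3..  6] 0010
  [  4..  7] 0101
  (the other 2 windows repeat one of these)
distinct factors: {0010, 0100, 0101, 1001, 1010}
count = 5  (Sturmian bound for length 4 is 5)

5


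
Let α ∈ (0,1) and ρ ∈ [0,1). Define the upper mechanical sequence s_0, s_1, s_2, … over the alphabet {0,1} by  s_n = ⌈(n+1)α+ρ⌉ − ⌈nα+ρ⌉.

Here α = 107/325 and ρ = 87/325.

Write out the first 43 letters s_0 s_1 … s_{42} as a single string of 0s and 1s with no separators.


n=0: ⌈(1·107+87)/325⌉ − ⌈(0·107+87)/325⌉ = ⌈194/325⌉ − ⌈87/325⌉ = 1 − 1 = 0
n=1: ⌈(2·107+87)/325⌉ − ⌈(1·107+87)/325⌉ = ⌈301/325⌉ − ⌈194/325⌉ = 1 − 1 = 0
n=2: ⌈(3·107+87)/325⌉ − ⌈(2·107+87)/325⌉ = ⌈408/325⌉ − ⌈301/325⌉ = 2 − 1 = 1
n=3: ⌈(4·107+87)/325⌉ − ⌈(3·107+87)/325⌉ = ⌈515/325⌉ − ⌈408/325⌉ = 2 − 2 = 0
n=4: ⌈(5·107+87)/325⌉ − ⌈(4·107+87)/325⌉ = ⌈622/325⌉ − ⌈515/325⌉ = 2 − 2 = 0
n=5: ⌈(6·107+87)/325⌉ − ⌈(5·107+87)/325⌉ = ⌈729/325⌉ − ⌈622/325⌉ = 3 − 2 = 1
n=6: ⌈(7·107+87)/325⌉ − ⌈(6·107+87)/325⌉ = ⌈836/325⌉ − ⌈729/325⌉ = 3 − 3 = 0
n=7: ⌈(8·107+87)/325⌉ − ⌈(7·107+87)/325⌉ = ⌈943/325⌉ − ⌈836/325⌉ = 3 − 3 = 0
n=8: ⌈(9·107+87)/325⌉ − ⌈(8·107+87)/325⌉ = ⌈1050/325⌉ − ⌈943/325⌉ = 4 − 3 = 1
n=9: ⌈(10·107+87)/325⌉ − ⌈(9·107+87)/325⌉ = ⌈1157/325⌉ − ⌈1050/325⌉ = 4 − 4 = 0
n=10: ⌈(11·107+87)/325⌉ − ⌈(10·107+87)/325⌉ = ⌈1264/325⌉ − ⌈1157/325⌉ = 4 − 4 = 0
n=11: ⌈(12·107+87)/325⌉ − ⌈(11·107+87)/325⌉ = ⌈1371/325⌉ − ⌈1264/325⌉ = 5 − 4 = 1
n=12: ⌈(13·107+87)/325⌉ − ⌈(12·107+87)/325⌉ = ⌈1478/325⌉ − ⌈1371/325⌉ = 5 − 5 = 0
n=13: ⌈(14·107+87)/325⌉ − ⌈(13·107+87)/325⌉ = ⌈1585/325⌉ − ⌈1478/325⌉ = 5 − 5 = 0
n=14: ⌈(15·107+87)/325⌉ − ⌈(14·107+87)/325⌉ = ⌈1692/325⌉ − ⌈1585/325⌉ = 6 − 5 = 1
n=15: ⌈(16·107+87)/325⌉ − ⌈(15·107+87)/325⌉ = ⌈1799/325⌉ − ⌈1692/325⌉ = 6 − 6 = 0
n=16: ⌈(17·107+87)/325⌉ − ⌈(16·107+87)/325⌉ = ⌈1906/325⌉ − ⌈1799/325⌉ = 6 − 6 = 0
n=17: ⌈(18·107+87)/325⌉ − ⌈(17·107+87)/325⌉ = ⌈2013/325⌉ − ⌈1906/325⌉ = 7 − 6 = 1
n=18: ⌈(19·107+87)/325⌉ − ⌈(18·107+87)/325⌉ = ⌈2120/325⌉ − ⌈2013/325⌉ = 7 − 7 = 0
n=19: ⌈(20·107+87)/325⌉ − ⌈(19·107+87)/325⌉ = ⌈2227/325⌉ − ⌈2120/325⌉ = 7 − 7 = 0
n=20: ⌈(21·107+87)/325⌉ − ⌈(20·107+87)/325⌉ = ⌈2334/325⌉ − ⌈2227/325⌉ = 8 − 7 = 1
n=21: ⌈(22·107+87)/325⌉ − ⌈(21·107+87)/325⌉ = ⌈2441/325⌉ − ⌈2334/325⌉ = 8 − 8 = 0
n=22: ⌈(23·107+87)/325⌉ − ⌈(22·107+87)/325⌉ = ⌈2548/325⌉ − ⌈2441/325⌉ = 8 − 8 = 0
n=23: ⌈(24·107+87)/325⌉ − ⌈(23·107+87)/325⌉ = ⌈2655/325⌉ − ⌈2548/325⌉ = 9 − 8 = 1
n=24: ⌈(25·107+87)/325⌉ − ⌈(24·107+87)/325⌉ = ⌈2762/325⌉ − ⌈2655/325⌉ = 9 − 9 = 0
n=25: ⌈(26·107+87)/325⌉ − ⌈(25·107+87)/325⌉ = ⌈2869/325⌉ − ⌈2762/325⌉ = 9 − 9 = 0
n=26: ⌈(27·107+87)/325⌉ − ⌈(26·107+87)/325⌉ = ⌈2976/325⌉ − ⌈2869/325⌉ = 10 − 9 = 1
n=27: ⌈(28·107+87)/325⌉ − ⌈(27·107+87)/325⌉ = ⌈3083/325⌉ − ⌈2976/325⌉ = 10 − 10 = 0
n=28: ⌈(29·107+87)/325⌉ − ⌈(28·107+87)/325⌉ = ⌈3190/325⌉ − ⌈3083/325⌉ = 10 − 10 = 0
n=29: ⌈(30·107+87)/325⌉ − ⌈(29·107+87)/325⌉ = ⌈3297/325⌉ − ⌈3190/325⌉ = 11 − 10 = 1
n=30: ⌈(31·107+87)/325⌉ − ⌈(30·107+87)/325⌉ = ⌈3404/325⌉ − ⌈3297/325⌉ = 11 − 11 = 0
n=31: ⌈(32·107+87)/325⌉ − ⌈(31·107+87)/325⌉ = ⌈3511/325⌉ − ⌈3404/325⌉ = 11 − 11 = 0
n=32: ⌈(33·107+87)/325⌉ − ⌈(32·107+87)/325⌉ = ⌈3618/325⌉ − ⌈3511/325⌉ = 12 − 11 = 1
n=33: ⌈(34·107+87)/325⌉ − ⌈(33·107+87)/325⌉ = ⌈3725/325⌉ − ⌈3618/325⌉ = 12 − 12 = 0
n=34: ⌈(35·107+87)/325⌉ − ⌈(34·107+87)/325⌉ = ⌈3832/325⌉ − ⌈3725/325⌉ = 12 − 12 = 0
n=35: ⌈(36·107+87)/325⌉ − ⌈(35·107+87)/325⌉ = ⌈3939/325⌉ − ⌈3832/325⌉ = 13 − 12 = 1
n=36: ⌈(37·107+87)/325⌉ − ⌈(36·107+87)/325⌉ = ⌈4046/325⌉ − ⌈3939/325⌉ = 13 − 13 = 0
n=37: ⌈(38·107+87)/325⌉ − ⌈(37·107+87)/325⌉ = ⌈4153/325⌉ − ⌈4046/325⌉ = 13 − 13 = 0
n=38: ⌈(39·107+87)/325⌉ − ⌈(38·107+87)/325⌉ = ⌈4260/325⌉ − ⌈4153/325⌉ = 14 − 13 = 1
n=39: ⌈(40·107+87)/325⌉ − ⌈(39·107+87)/325⌉ = ⌈4367/325⌉ − ⌈4260/325⌉ = 14 − 14 = 0
n=40: ⌈(41·107+87)/325⌉ − ⌈(40·107+87)/325⌉ = ⌈4474/325⌉ − ⌈4367/325⌉ = 14 − 14 = 0
n=41: ⌈(42·107+87)/325⌉ − ⌈(41·107+87)/325⌉ = ⌈4581/325⌉ − ⌈4474/325⌉ = 15 − 14 = 1
n=42: ⌈(43·107+87)/325⌉ − ⌈(42·107+87)/325⌉ = ⌈4688/325⌉ − ⌈4581/325⌉ = 15 − 15 = 0

0010010010010010010010010010010010010010010


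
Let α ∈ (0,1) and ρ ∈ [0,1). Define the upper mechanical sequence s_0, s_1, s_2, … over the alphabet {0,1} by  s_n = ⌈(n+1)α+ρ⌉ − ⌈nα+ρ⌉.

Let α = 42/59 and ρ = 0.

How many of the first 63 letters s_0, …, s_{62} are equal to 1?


#1s = Σ_{n=0}^{62} s_n = Σ_{n=0}^{62} (⌈(n+1)α+ρ⌉ − ⌈nα+ρ⌉)
the sum telescopes: every ⌈nα+ρ⌉ with 0 < n < 63 appears once with + and once with −, leaving ⌈63α+ρ⌉ − ⌈0·α+ρ⌉
63α + ρ = (63·42) / 59 = 2646/59
ρ = 0/59
⌈2646/59⌉ = 45,  ⌈0/59⌉ = 0
#1s = 45 − 0 = 45

45


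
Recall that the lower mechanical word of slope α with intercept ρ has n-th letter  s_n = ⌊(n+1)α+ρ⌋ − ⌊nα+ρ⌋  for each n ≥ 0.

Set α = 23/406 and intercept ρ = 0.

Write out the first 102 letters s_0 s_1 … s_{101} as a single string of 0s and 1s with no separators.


n=0: ⌊(1·23)/406⌋ − ⌊(0·23)/406⌋ = ⌊23/406⌋ − ⌊0/406⌋ = 0 − 0 = 0
n=1: ⌊(2·23)/406⌋ − ⌊(1·23)/406⌋ = ⌊46/406⌋ − ⌊23/406⌋ = 0 − 0 = 0
n=2: ⌊(3·23)/406⌋ − ⌊(2·23)/406⌋ = ⌊69/406⌋ − ⌊46/406⌋ = 0 − 0 = 0
n=3: ⌊(4·23)/406⌋ − ⌊(3·23)/406⌋ = ⌊92/406⌋ − ⌊69/406⌋ = 0 − 0 = 0
n=4: ⌊(5·23)/406⌋ − ⌊(4·23)/406⌋ = ⌊115/406⌋ − ⌊92/406⌋ = 0 − 0 = 0
n=5: ⌊(6·23)/406⌋ − ⌊(5·23)/406⌋ = ⌊138/406⌋ − ⌊115/406⌋ = 0 − 0 = 0
n=6: ⌊(7·23)/406⌋ − ⌊(6·23)/406⌋ = ⌊161/406⌋ − ⌊138/406⌋ = 0 − 0 = 0
n=7: ⌊(8·23)/406⌋ − ⌊(7·23)/406⌋ = ⌊184/406⌋ − ⌊161/406⌋ = 0 − 0 = 0
n=8: ⌊(9·23)/406⌋ − ⌊(8·23)/406⌋ = ⌊207/406⌋ − ⌊184/406⌋ = 0 − 0 = 0
n=9: ⌊(10·23)/406⌋ − ⌊(9·23)/406⌋ = ⌊230/406⌋ − ⌊207/406⌋ = 0 − 0 = 0
n=10: ⌊(11·23)/406⌋ − ⌊(10·23)/406⌋ = ⌊253/406⌋ − ⌊230/406⌋ = 0 − 0 = 0
n=11: ⌊(12·23)/406⌋ − ⌊(11·23)/406⌋ = ⌊276/406⌋ − ⌊253/406⌋ = 0 − 0 = 0
n=12: ⌊(13·23)/406⌋ − ⌊(12·23)/406⌋ = ⌊299/406⌋ − ⌊276/406⌋ = 0 − 0 = 0
n=13: ⌊(14·23)/406⌋ − ⌊(13·23)/406⌋ = ⌊322/406⌋ − ⌊299/406⌋ = 0 − 0 = 0
n=14: ⌊(15·23)/406⌋ − ⌊(14·23)/406⌋ = ⌊345/406⌋ − ⌊322/406⌋ = 0 − 0 = 0
n=15: ⌊(16·23)/406⌋ − ⌊(15·23)/406⌋ = ⌊368/406⌋ − ⌊345/406⌋ = 0 − 0 = 0
n=16: ⌊(17·23)/406⌋ − ⌊(16·23)/406⌋ = ⌊391/406⌋ − ⌊368/406⌋ = 0 − 0 = 0
n=17: ⌊(18·23)/406⌋ − ⌊(17·23)/406⌋ = ⌊414/406⌋ − ⌊391/406⌋ = 1 − 0 = 1
n=18: ⌊(19·23)/406⌋ − ⌊(18·23)/406⌋ = ⌊437/406⌋ − ⌊414/406⌋ = 1 − 1 = 0
n=19: ⌊(20·23)/406⌋ − ⌊(19·23)/406⌋ = ⌊460/406⌋ − ⌊437/406⌋ = 1 − 1 = 0
n=20: ⌊(21·23)/406⌋ − ⌊(20·23)/406⌋ = ⌊483/406⌋ − ⌊460/406⌋ = 1 − 1 = 0
n=21: ⌊(22·23)/406⌋ − ⌊(21·23)/406⌋ = ⌊506/406⌋ − ⌊483/406⌋ = 1 − 1 = 0
n=22: ⌊(23·23)/406⌋ − ⌊(22·23)/406⌋ = ⌊529/406⌋ − ⌊506/406⌋ = 1 − 1 = 0
n=23: ⌊(24·23)/406⌋ − ⌊(23·23)/406⌋ = ⌊552/406⌋ − ⌊529/406⌋ = 1 − 1 = 0
n=24: ⌊(25·23)/406⌋ − ⌊(24·23)/406⌋ = ⌊575/406⌋ − ⌊552/406⌋ = 1 − 1 = 0
n=25: ⌊(26·23)/406⌋ − ⌊(25·23)/406⌋ = ⌊598/406⌋ − ⌊575/406⌋ = 1 − 1 = 0
n=26: ⌊(27·23)/406⌋ − ⌊(26·23)/406⌋ = ⌊621/406⌋ − ⌊598/406⌋ = 1 − 1 = 0
n=27: ⌊(28·23)/406⌋ − ⌊(27·23)/406⌋ = ⌊644/406⌋ − ⌊621/406⌋ = 1 − 1 = 0
n=28: ⌊(29·23)/406⌋ − ⌊(28·23)/406⌋ = ⌊667/406⌋ − ⌊644/406⌋ = 1 − 1 = 0
n=29: ⌊(30·23)/406⌋ − ⌊(29·23)/406⌋ = ⌊690/406⌋ − ⌊667/406⌋ = 1 − 1 = 0
n=30: ⌊(31·23)/406⌋ − ⌊(30·23)/406⌋ = ⌊713/406⌋ − ⌊690/406⌋ = 1 − 1 = 0
n=31: ⌊(32·23)/406⌋ − ⌊(31·23)/406⌋ = ⌊736/406⌋ − ⌊713/406⌋ = 1 − 1 = 0
n=32: ⌊(33·23)/406⌋ − ⌊(32·23)/406⌋ = ⌊759/406⌋ − ⌊736/406⌋ = 1 − 1 = 0
n=33: ⌊(34·23)/406⌋ − ⌊(33·23)/406⌋ = ⌊782/406⌋ − ⌊759/406⌋ = 1 − 1 = 0
n=34: ⌊(35·23)/406⌋ − ⌊(34·23)/406⌋ = ⌊805/406⌋ − ⌊782/406⌋ = 1 − 1 = 0
n=35: ⌊(36·23)/406⌋ − ⌊(35·23)/406⌋ = ⌊828/406⌋ − ⌊805/406⌋ = 2 − 1 = 1
n=36: ⌊(37·23)/406⌋ − ⌊(36·23)/406⌋ = ⌊851/406⌋ − ⌊828/406⌋ = 2 − 2 = 0
n=37: ⌊(38·23)/406⌋ − ⌊(37·23)/406⌋ = ⌊874/406⌋ − ⌊851/406⌋ = 2 − 2 = 0
n=38: ⌊(39·23)/406⌋ − ⌊(38·23)/406⌋ = ⌊897/406⌋ − ⌊874/406⌋ = 2 − 2 = 0
n=39: ⌊(40·23)/406⌋ − ⌊(39·23)/406⌋ = ⌊920/406⌋ − ⌊897/406⌋ = 2 − 2 = 0
n=40: ⌊(41·23)/406⌋ − ⌊(40·23)/406⌋ = ⌊943/406⌋ − ⌊920/406⌋ = 2 − 2 = 0
n=41: ⌊(42·23)/406⌋ − ⌊(41·23)/406⌋ = ⌊966/406⌋ − ⌊943/406⌋ = 2 − 2 = 0
n=42: ⌊(43·23)/406⌋ − ⌊(42·23)/406⌋ = ⌊989/406⌋ − ⌊966/406⌋ = 2 − 2 = 0
n=43: ⌊(44·23)/406⌋ − ⌊(43·23)/406⌋ = ⌊1012/406⌋ − ⌊989/406⌋ = 2 − 2 = 0
n=44: ⌊(45·23)/406⌋ − ⌊(44·23)/406⌋ = ⌊1035/406⌋ − ⌊1012/406⌋ = 2 − 2 = 0
n=45: ⌊(46·23)/406⌋ − ⌊(45·23)/406⌋ = ⌊1058/406⌋ − ⌊1035/406⌋ = 2 − 2 = 0
n=46: ⌊(47·23)/406⌋ − ⌊(46·23)/406⌋ = ⌊1081/406⌋ − ⌊1058/406⌋ = 2 − 2 = 0
n=47: ⌊(48·23)/406⌋ − ⌊(47·23)/406⌋ = ⌊1104/406⌋ − ⌊1081/406⌋ = 2 − 2 = 0
n=48: ⌊(49·23)/406⌋ − ⌊(48·23)/406⌋ = ⌊1127/406⌋ − ⌊1104/406⌋ = 2 − 2 = 0
n=49: ⌊(50·23)/406⌋ − ⌊(49·23)/406⌋ = ⌊1150/406⌋ − ⌊1127/406⌋ = 2 − 2 = 0
n=50: ⌊(51·23)/406⌋ − ⌊(50·23)/406⌋ = ⌊1173/406⌋ − ⌊1150/406⌋ = 2 − 2 = 0
n=51: ⌊(52·23)/406⌋ − ⌊(51·23)/406⌋ = ⌊1196/406⌋ − ⌊1173/406⌋ = 2 − 2 = 0
n=52: ⌊(53·23)/406⌋ − ⌊(52·23)/406⌋ = ⌊1219/406⌋ − ⌊1196/406⌋ = 3 − 2 = 1
n=53: ⌊(54·23)/406⌋ − ⌊(53·23)/406⌋ = ⌊1242/406⌋ − ⌊1219/406⌋ = 3 − 3 = 0
n=54: ⌊(55·23)/406⌋ − ⌊(54·23)/406⌋ = ⌊1265/406⌋ − ⌊1242/406⌋ = 3 − 3 = 0
n=55: ⌊(56·23)/406⌋ − ⌊(55·23)/406⌋ = ⌊1288/406⌋ − ⌊1265/406⌋ = 3 − 3 = 0
n=56: ⌊(57·23)/406⌋ − ⌊(56·23)/406⌋ = ⌊1311/406⌋ − ⌊1288/406⌋ = 3 − 3 = 0
n=57: ⌊(58·23)/406⌋ − ⌊(57·23)/406⌋ = ⌊1334/406⌋ − ⌊1311/406⌋ = 3 − 3 = 0
n=58: ⌊(59·23)/406⌋ − ⌊(58·23)/406⌋ = ⌊1357/406⌋ − ⌊1334/406⌋ = 3 − 3 = 0
n=59: ⌊(60·23)/406⌋ − ⌊(59·23)/406⌋ = ⌊1380/406⌋ − ⌊1357/406⌋ = 3 − 3 = 0
n=60: ⌊(61·23)/406⌋ − ⌊(60·23)/406⌋ = ⌊1403/406⌋ − ⌊1380/406⌋ = 3 − 3 = 0
n=61: ⌊(62·23)/406⌋ − ⌊(61·23)/406⌋ = ⌊1426/406⌋ − ⌊1403/406⌋ = 3 − 3 = 0
n=62: ⌊(63·23)/406⌋ − ⌊(62·23)/406⌋ = ⌊1449/406⌋ − ⌊1426/406⌋ = 3 − 3 = 0
n=63: ⌊(64·23)/406⌋ − ⌊(63·23)/406⌋ = ⌊1472/406⌋ − ⌊1449/406⌋ = 3 − 3 = 0
n=64: ⌊(65·23)/406⌋ − ⌊(64·23)/406⌋ = ⌊1495/406⌋ − ⌊1472/406⌋ = 3 − 3 = 0
n=65: ⌊(66·23)/406⌋ − ⌊(65·23)/406⌋ = ⌊1518/406⌋ − ⌊1495/406⌋ = 3 − 3 = 0
n=66: ⌊(67·23)/406⌋ − ⌊(66·23)/406⌋ = ⌊1541/406⌋ − ⌊1518/406⌋ = 3 − 3 = 0
n=67: ⌊(68·23)/406⌋ − ⌊(67·23)/406⌋ = ⌊1564/406⌋ − ⌊1541/406⌋ = 3 − 3 = 0
n=68: ⌊(69·23)/406⌋ − ⌊(68·23)/406⌋ = ⌊1587/406⌋ − ⌊1564/406⌋ = 3 − 3 = 0
n=69: ⌊(70·23)/406⌋ − ⌊(69·23)/406⌋ = ⌊1610/406⌋ − ⌊1587/406⌋ = 3 − 3 = 0
n=70: ⌊(71·23)/406⌋ − ⌊(70·23)/406⌋ = ⌊1633/406⌋ − ⌊1610/406⌋ = 4 − 3 = 1
n=71: ⌊(72·23)/406⌋ − ⌊(71·23)/406⌋ = ⌊1656/406⌋ − ⌊1633/406⌋ = 4 − 4 = 0
n=72: ⌊(73·23)/406⌋ − ⌊(72·23)/406⌋ = ⌊1679/406⌋ − ⌊1656/406⌋ = 4 − 4 = 0
n=73: ⌊(74·23)/406⌋ − ⌊(73·23)/406⌋ = ⌊1702/406⌋ − ⌊1679/406⌋ = 4 − 4 = 0
n=74: ⌊(75·23)/406⌋ − ⌊(74·23)/406⌋ = ⌊1725/406⌋ − ⌊1702/406⌋ = 4 − 4 = 0
n=75: ⌊(76·23)/406⌋ − ⌊(75·23)/406⌋ = ⌊1748/406⌋ − ⌊1725/406⌋ = 4 − 4 = 0
n=76: ⌊(77·23)/406⌋ − ⌊(76·23)/406⌋ = ⌊1771/406⌋ − ⌊1748/406⌋ = 4 − 4 = 0
n=77: ⌊(78·23)/406⌋ − ⌊(77·23)/406⌋ = ⌊1794/406⌋ − ⌊1771/406⌋ = 4 − 4 = 0
n=78: ⌊(79·23)/406⌋ − ⌊(78·23)/406⌋ = ⌊1817/406⌋ − ⌊1794/406⌋ = 4 − 4 = 0
n=79: ⌊(80·23)/406⌋ − ⌊(79·23)/406⌋ = ⌊1840/406⌋ − ⌊1817/406⌋ = 4 − 4 = 0
n=80: ⌊(81·23)/406⌋ − ⌊(80·23)/406⌋ = ⌊1863/406⌋ − ⌊1840/406⌋ = 4 − 4 = 0
n=81: ⌊(82·23)/406⌋ − ⌊(81·23)/406⌋ = ⌊1886/406⌋ − ⌊1863/406⌋ = 4 − 4 = 0
n=82: ⌊(83·23)/406⌋ − ⌊(82·23)/406⌋ = ⌊1909/406⌋ − ⌊1886/406⌋ = 4 − 4 = 0
n=83: ⌊(84·23)/406⌋ − ⌊(83·23)/406⌋ = ⌊1932/406⌋ − ⌊1909/406⌋ = 4 − 4 = 0
n=84: ⌊(85·23)/406⌋ − ⌊(84·23)/406⌋ = ⌊1955/406⌋ − ⌊1932/406⌋ = 4 − 4 = 0
n=85: ⌊(86·23)/406⌋ − ⌊(85·23)/406⌋ = ⌊1978/406⌋ − ⌊1955/406⌋ = 4 − 4 = 0
n=86: ⌊(87·23)/406⌋ − ⌊(86·23)/406⌋ = ⌊2001/406⌋ − ⌊1978/406⌋ = 4 − 4 = 0
n=87: ⌊(88·23)/406⌋ − ⌊(87·23)/406⌋ = ⌊2024/406⌋ − ⌊2001/406⌋ = 4 − 4 = 0
n=88: ⌊(89·23)/406⌋ − ⌊(88·23)/406⌋ = ⌊2047/406⌋ − ⌊2024/406⌋ = 5 − 4 = 1
n=89: ⌊(90·23)/406⌋ − ⌊(89·23)/406⌋ = ⌊2070/406⌋ − ⌊2047/406⌋ = 5 − 5 = 0
n=90: ⌊(91·23)/406⌋ − ⌊(90·23)/406⌋ = ⌊2093/406⌋ − ⌊2070/406⌋ = 5 − 5 = 0
n=91: ⌊(92·23)/406⌋ − ⌊(91·23)/406⌋ = ⌊2116/406⌋ − ⌊2093/406⌋ = 5 − 5 = 0
n=92: ⌊(93·23)/406⌋ − ⌊(92·23)/406⌋ = ⌊2139/406⌋ − ⌊2116/406⌋ = 5 − 5 = 0
n=93: ⌊(94·23)/406⌋ − ⌊(93·23)/406⌋ = ⌊2162/406⌋ − ⌊2139/406⌋ = 5 − 5 = 0
n=94: ⌊(95·23)/406⌋ − ⌊(94·23)/406⌋ = ⌊2185/406⌋ − ⌊2162/406⌋ = 5 − 5 = 0
n=95: ⌊(96·23)/406⌋ − ⌊(95·23)/406⌋ = ⌊2208/406⌋ − ⌊2185/406⌋ = 5 − 5 = 0
n=96: ⌊(97·23)/406⌋ − ⌊(96·23)/406⌋ = ⌊2231/406⌋ − ⌊2208/406⌋ = 5 − 5 = 0
n=97: ⌊(98·23)/406⌋ − ⌊(97·23)/406⌋ = ⌊2254/406⌋ − ⌊2231/406⌋ = 5 − 5 = 0
n=98: ⌊(99·23)/406⌋ − ⌊(98·23)/406⌋ = ⌊2277/406⌋ − ⌊2254/406⌋ = 5 − 5 = 0
n=99: ⌊(100·23)/406⌋ − ⌊(99·23)/406⌋ = ⌊2300/406⌋ − ⌊2277/406⌋ = 5 − 5 = 0
n=100: ⌊(101·23)/406⌋ − ⌊(100·23)/406⌋ = ⌊2323/406⌋ − ⌊2300/406⌋ = 5 − 5 = 0
n=101: ⌊(102·23)/406⌋ − ⌊(101·23)/406⌋ = ⌊2346/406⌋ − ⌊2323/406⌋ = 5 − 5 = 0

000000000000000001000000000000000001000000000000000010000000000000000010000000000000000010000000000000
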